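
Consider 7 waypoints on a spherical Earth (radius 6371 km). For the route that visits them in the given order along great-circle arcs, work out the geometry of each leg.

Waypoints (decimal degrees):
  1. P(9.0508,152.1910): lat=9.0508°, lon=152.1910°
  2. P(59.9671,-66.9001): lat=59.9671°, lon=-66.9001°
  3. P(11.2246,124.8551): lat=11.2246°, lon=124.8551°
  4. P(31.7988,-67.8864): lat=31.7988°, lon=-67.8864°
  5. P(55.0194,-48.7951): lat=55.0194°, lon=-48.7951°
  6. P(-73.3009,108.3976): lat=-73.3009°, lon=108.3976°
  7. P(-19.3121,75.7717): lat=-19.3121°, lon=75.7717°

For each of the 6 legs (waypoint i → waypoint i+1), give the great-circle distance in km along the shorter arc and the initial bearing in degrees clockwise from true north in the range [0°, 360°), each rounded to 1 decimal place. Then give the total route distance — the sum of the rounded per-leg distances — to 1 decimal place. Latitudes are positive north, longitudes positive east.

Leg 1: φ1=0.1579663, φ2=1.0466233, Δφ=0.8886571, Δλ=-3.8238611 rad; a=sin²(Δφ/2)+cosφ1·cosφ2·sin²(Δλ/2)=0.6237160598; c=2·atan2(√a, √(1-a))=1.820825391; dist=6371·c=11600.479 ≈ 11600.5 km; running total=11600.5 km
Leg 1 bearing: y=sinΔλ·cosφ2=0.31559114, x=cosφ1·sinφ2-sinφ1·cosφ2·cosΔλ=0.91606745; θ=atan2(y, x)=19.0092° ≈ 19.0°
Leg 2: φ1=1.0466233, φ2=0.1959062, Δφ=-0.8507171, Δλ=3.3467596 rad; a=sin²(Δφ/2)+cosφ1·cosφ2·sin²(Δλ/2)=0.6560533400; c=2·atan2(√a, √(1-a))=1.888206002; dist=6371·c=12029.760 ≈ 12029.8 km; running total=23630.3 km
Leg 2 bearing: y=sinΔλ·cosφ2=-0.19983358, x=cosφ1·sinφ2-sinφ1·cosφ2·cosΔλ=0.92879274; θ=atan2(y, x)=-12.1423° <0 so +360° → 347.8577° ≈ 347.9°
Leg 3: φ1=0.1959062, φ2=0.5549938, Δφ=0.3590875, Δλ=-3.3639738 rad; a=sin²(Δφ/2)+cosφ1·cosφ2·sin²(Δλ/2)=0.8552733027; c=2·atan2(√a, √(1-a))=2.361071046; dist=6371·c=15042.384 ≈ 15042.4 km; running total=38672.7 km
Leg 3 bearing: y=sinΔλ·cosφ2=0.18744859, x=cosφ1·sinφ2-sinφ1·cosφ2·cosΔλ=0.67822308; θ=atan2(y, x)=15.4498° ≈ 15.4°
Leg 4: φ1=0.5549938, φ2=0.9602697, Δφ=0.4052759, Δλ=0.3332060 rad; a=sin²(Δφ/2)+cosφ1·cosφ2·sin²(Δλ/2)=0.0539028701; c=2·atan2(√a, √(1-a))=0.468615931; dist=6371·c=2985.552 ≈ 2985.6 km; running total=41658.3 km
Leg 4 bearing: y=sinΔλ·cosφ2=0.18751145, x=cosφ1·sinφ2-sinφ1·cosφ2·cosΔλ=0.41088789; θ=atan2(y, x)=24.5299° ≈ 24.5°
Leg 5: φ1=0.9602697, φ2=-1.2793420, Δφ=-2.2396117, Δλ=2.7435302 rad; a=sin²(Δφ/2)+cosφ1·cosφ2·sin²(Δλ/2)=0.9683234062; c=2·atan2(√a, √(1-a))=2.783727702; dist=6371·c=17735.129 ≈ 17735.1 km; running total=59393.4 km
Leg 5 bearing: y=sinΔλ·cosφ2=0.11138460, x=cosφ1·sinφ2-sinφ1·cosφ2·cosΔλ=-0.33209369; θ=atan2(y, x)=161.4585° ≈ 161.5°
Leg 6: φ1=-1.2793420, φ2=-0.3370597, Δφ=0.9422823, Δλ=-0.5694294 rad; a=sin²(Δφ/2)+cosφ1·cosφ2·sin²(Δλ/2)=0.2274229740; c=2·atan2(√a, √(1-a))=0.994223464; dist=6371·c=6334.198 ≈ 6334.2 km; running total=65727.6 km
Leg 6 bearing: y=sinΔλ·cosφ2=-0.50881410, x=cosφ1·sinφ2-sinφ1·cosφ2·cosΔλ=0.66626967; θ=atan2(y, x)=-37.3681° <0 so +360° → 322.6319° ≈ 322.6°

Leg 1: dist=11600.5 km, bearing=19.0°
Leg 2: dist=12029.8 km, bearing=347.9°
Leg 3: dist=15042.4 km, bearing=15.4°
Leg 4: dist=2985.6 km, bearing=24.5°
Leg 5: dist=17735.1 km, bearing=161.5°
Leg 6: dist=6334.2 km, bearing=322.6°
Total: 65727.6 km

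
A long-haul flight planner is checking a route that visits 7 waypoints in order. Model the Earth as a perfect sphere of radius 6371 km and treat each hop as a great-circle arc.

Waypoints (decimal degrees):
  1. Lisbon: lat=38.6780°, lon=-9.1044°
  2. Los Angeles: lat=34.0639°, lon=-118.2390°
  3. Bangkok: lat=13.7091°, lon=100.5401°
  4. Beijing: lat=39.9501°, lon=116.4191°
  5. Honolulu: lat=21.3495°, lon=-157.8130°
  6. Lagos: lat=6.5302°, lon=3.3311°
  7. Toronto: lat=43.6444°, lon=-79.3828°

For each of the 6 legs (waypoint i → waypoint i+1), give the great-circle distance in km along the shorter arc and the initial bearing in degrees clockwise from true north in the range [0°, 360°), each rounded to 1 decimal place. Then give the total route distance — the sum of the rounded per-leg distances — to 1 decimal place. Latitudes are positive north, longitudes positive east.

Leg 1: dist=9125.2 km, bearing=307.8°
Leg 2: dist=13304.2 km, bearing=315.6°
Leg 3: dist=3303.9 km, bearing=25.0°
Leg 4: dist=8156.6 km, bearing=75.8°
Leg 5: dist=16294.5 km, bearing=35.6°
Leg 6: dist=8921.3 km, bearing=313.3°
Total: 59105.7 km

Leg 1: φ1=0.6750584, φ2=0.5945272, Δφ=-0.0805312, Δλ=-1.9047581 rad; a=sin²(Δφ/2)+cosφ1·cosφ2·sin²(Δλ/2)=0.4309726980; c=2·atan2(√a, √(1-a))=1.432299386; dist=6371·c=9125.179 ≈ 9125.2 km; running total=9125.2 km
Leg 1 bearing: y=sinΔλ·cosφ2=-0.78264451, x=cosφ1·sinφ2-sinφ1·cosφ2·cosΔλ=0.60696664; θ=atan2(y, x)=-52.2052° <0 so +360° → 307.7948° ≈ 307.8°
Leg 2: φ1=0.5945272, φ2=0.2392689, Δφ=-0.3552583, Δλ=3.8184156 rad; a=sin²(Δφ/2)+cosφ1·cosφ2·sin²(Δλ/2)=0.7473309086; c=2·atan2(√a, √(1-a))=2.088241990; dist=6371·c=13304.190 ≈ 13304.2 km; running total=22429.4 km
Leg 2 bearing: y=sinΔλ·cosφ2=-0.60847658, x=cosφ1·sinφ2-sinφ1·cosφ2·cosΔλ=0.62053681; θ=atan2(y, x)=-44.4378° <0 so +360° → 315.5622° ≈ 315.6°
Leg 3: φ1=0.2392689, φ2=0.6972608, Δφ=0.4579918, Δλ=0.2771408 rad; a=sin²(Δφ/2)+cosφ1·cosφ2·sin²(Δλ/2)=0.0657383886; c=2·atan2(√a, √(1-a))=0.518581315; dist=6371·c=3303.882 ≈ 3303.9 km; running total=25733.3 km
Leg 3 bearing: y=sinΔλ·cosφ2=0.20974798, x=cosφ1·sinφ2-sinφ1·cosφ2·cosΔλ=0.44908039; θ=atan2(y, x)=25.0354° ≈ 25.0°
Leg 4: φ1=0.6972608, φ2=0.3726191, Δφ=-0.3246417, Δλ=-4.7862531 rad; a=sin²(Δφ/2)+cosφ1·cosφ2·sin²(Δλ/2)=0.3567707311; c=2·atan2(√a, √(1-a))=1.280267910; dist=6371·c=8156.587 ≈ 8156.6 km; running total=33889.9 km
Leg 4 bearing: y=sinΔλ·cosφ2=0.92883746, x=cosφ1·sinφ2-sinφ1·cosφ2·cosΔλ=0.23495209; θ=atan2(y, x)=75.8046° ≈ 75.8°
Leg 5: φ1=0.3726191, φ2=0.1139735, Δφ=-0.2586456, Δλ=2.8124951 rad; a=sin²(Δφ/2)+cosφ1·cosφ2·sin²(Δλ/2)=0.9171363681; c=2·atan2(√a, √(1-a))=2.557608737; dist=6371·c=16294.525 ≈ 16294.5 km; running total=50184.4 km
Leg 5 bearing: y=sinΔλ·cosφ2=0.32109229, x=cosφ1·sinφ2-sinφ1·cosφ2·cosΔλ=0.44820614; θ=atan2(y, x)=35.6176° ≈ 35.6°
Leg 6: φ1=0.1139735, φ2=0.7617385, Δφ=0.6477650, Δλ=-1.4436299 rad; a=sin²(Δφ/2)+cosφ1·cosφ2·sin²(Δλ/2)=0.4151643954; c=2·atan2(√a, √(1-a))=1.400300295; dist=6371·c=8921.313 ≈ 8921.3 km; running total=59105.7 km
Leg 6 bearing: y=sinΔλ·cosφ2=-0.71779404, x=cosφ1·sinφ2-sinφ1·cosφ2·cosΔλ=0.67526542; θ=atan2(y, x)=-46.7486° <0 so +360° → 313.2514° ≈ 313.3°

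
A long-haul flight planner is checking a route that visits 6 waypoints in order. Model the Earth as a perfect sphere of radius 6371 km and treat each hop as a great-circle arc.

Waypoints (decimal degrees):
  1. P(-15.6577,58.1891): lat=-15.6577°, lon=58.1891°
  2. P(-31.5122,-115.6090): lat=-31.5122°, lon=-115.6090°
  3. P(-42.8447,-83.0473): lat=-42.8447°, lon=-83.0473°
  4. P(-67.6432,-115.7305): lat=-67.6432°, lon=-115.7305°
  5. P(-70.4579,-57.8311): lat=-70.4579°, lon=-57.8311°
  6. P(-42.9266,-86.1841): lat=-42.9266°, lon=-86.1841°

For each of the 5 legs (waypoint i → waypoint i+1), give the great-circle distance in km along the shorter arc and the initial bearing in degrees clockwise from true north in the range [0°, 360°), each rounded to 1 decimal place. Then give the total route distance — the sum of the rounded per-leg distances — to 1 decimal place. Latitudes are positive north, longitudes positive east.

Leg 1: dist=14728.4 km, bearing=187.2°
Leg 2: dist=3122.9 km, bearing=123.0°
Leg 3: dist=3366.2 km, bearing=204.0°
Leg 4: dist=2233.6 km, bearing=124.4°
Leg 5: dist=3444.5 km, bearing=317.5°
Total: 26895.6 km

Leg 1: φ1=-0.2732784, φ2=-0.5499916, Δφ=-0.2767132, Δλ=-3.0333491 rad; a=sin²(Δφ/2)+cosφ1·cosφ2·sin²(Δλ/2)=0.8375111501; c=2·atan2(√a, √(1-a))=2.311791254; dist=6371·c=14728.422 ≈ 14728.4 km; running total=14728.4 km
Leg 1 bearing: y=sinΔλ·cosφ2=-0.09210068, x=cosφ1·sinφ2-sinφ1·cosφ2·cosΔλ=-0.73202620; θ=atan2(y, x)=-172.8289° <0 so +360° → 187.1711° ≈ 187.2°
Leg 2: φ1=-0.5499916, φ2=-0.7477811, Δφ=-0.1977894, Δλ=0.5683089 rad; a=sin²(Δφ/2)+cosφ1·cosφ2·sin²(Δλ/2)=0.0588752630; c=2·atan2(√a, √(1-a))=0.490177149; dist=6371·c=3122.919 ≈ 3122.9 km; running total=17851.3 km
Leg 2 bearing: y=sinΔλ·cosφ2=0.39461352, x=cosφ1·sinφ2-sinφ1·cosφ2·cosΔλ=-0.25674119; θ=atan2(y, x)=123.0486° ≈ 123.0°
Leg 3: φ1=-0.7477811, φ2=-1.1805966, Δφ=-0.4328155, Δλ=-0.5704295 rad; a=sin²(Δφ/2)+cosφ1·cosφ2·sin²(Δλ/2)=0.0681841716; c=2·atan2(√a, √(1-a))=0.528366601; dist=6371·c=3366.224 ≈ 3366.2 km; running total=21217.5 km
Leg 3 bearing: y=sinΔλ·cosφ2=-0.20539906, x=cosφ1·sinφ2-sinφ1·cosφ2·cosΔλ=-0.46038200; θ=atan2(y, x)=-155.9560° <0 so +360° → 204.0440° ≈ 204.0°
Leg 4: φ1=-1.1805966, φ2=-1.2297223, Δφ=-0.0491258, Δλ=1.0105352 rad; a=sin²(Δφ/2)+cosφ1·cosφ2·sin²(Δλ/2)=0.0304138075; c=2·atan2(√a, √(1-a))=0.350583754; dist=6371·c=2233.569 ≈ 2233.6 km; running total=23451.1 km
Leg 4 bearing: y=sinΔλ·cosφ2=0.28335992, x=cosφ1·sinφ2-sinφ1·cosφ2·cosΔλ=-0.19406800; θ=atan2(y, x)=124.4065° ≈ 124.4°
Leg 5: φ1=-1.2297223, φ2=-0.7492105, Δφ=0.4805118, Δλ=-0.4948532 rad; a=sin²(Δφ/2)+cosφ1·cosφ2·sin²(Δλ/2)=0.0713118323; c=2·atan2(√a, √(1-a))=0.540646068; dist=6371·c=3444.456 ≈ 3444.5 km; running total=26895.6 km
Leg 5 bearing: y=sinΔλ·cosφ2=-0.34773631, x=cosφ1·sinφ2-sinφ1·cosφ2·cosΔλ=0.37945392; θ=atan2(y, x)=-42.5025° <0 so +360° → 317.4975° ≈ 317.5°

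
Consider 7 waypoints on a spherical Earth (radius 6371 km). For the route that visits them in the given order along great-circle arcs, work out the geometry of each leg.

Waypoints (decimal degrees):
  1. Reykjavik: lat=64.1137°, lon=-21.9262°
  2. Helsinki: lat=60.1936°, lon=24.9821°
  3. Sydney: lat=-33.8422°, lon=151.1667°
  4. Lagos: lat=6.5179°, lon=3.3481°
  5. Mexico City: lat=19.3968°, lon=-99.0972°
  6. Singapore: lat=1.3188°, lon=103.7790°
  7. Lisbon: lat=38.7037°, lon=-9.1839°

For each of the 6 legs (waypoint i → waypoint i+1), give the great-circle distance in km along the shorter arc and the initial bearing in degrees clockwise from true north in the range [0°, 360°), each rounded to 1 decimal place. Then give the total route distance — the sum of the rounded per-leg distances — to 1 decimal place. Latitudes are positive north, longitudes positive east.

Leg 1: dist=2416.9 km, bearing=78.6°
Leg 2: dist=15193.0 km, bearing=77.5°
Leg 3: dist=15523.8 km, bearing=234.7°
Leg 4: dist=11058.8 km, bearing=291.0°
Leg 5: dist=16618.0 km, bearing=310.1°
Leg 6: dist=11882.0 km, bearing=311.3°
Total: 72692.5 km

Leg 1: φ1=1.1189952, φ2=1.0505765, Δφ=-0.0684187, Δλ=0.8187043 rad; a=sin²(Δφ/2)+cosφ1·cosφ2·sin²(Δλ/2)=0.0355483960; c=2·atan2(√a, √(1-a))=0.379356291; dist=6371·c=2416.879 ≈ 2416.9 km; running total=2416.9 km
Leg 1 bearing: y=sinΔλ·cosφ2=0.36299161, x=cosφ1·sinφ2-sinφ1·cosφ2·cosΔλ=0.07332069; θ=atan2(y, x)=78.5805° ≈ 78.6°
Leg 2: φ1=1.0505765, φ2=-0.5906578, Δφ=-1.6412343, Δλ=2.2023367 rad; a=sin²(Δφ/2)+cosφ1·cosφ2·sin²(Δλ/2)=0.8634893896; c=2·atan2(√a, √(1-a))=2.384708088; dist=6371·c=15192.975 ≈ 15193.0 km; running total=17609.9 km
Leg 2 bearing: y=sinΔλ·cosφ2=0.67037249, x=cosφ1·sinφ2-sinφ1·cosφ2·cosΔλ=0.14866934; θ=atan2(y, x)=77.4958° ≈ 77.5°
Leg 3: φ1=-0.5906578, φ2=0.1137588, Δφ=0.7044166, Δλ=-2.5799213 rad; a=sin²(Δφ/2)+cosφ1·cosφ2·sin²(Δλ/2)=0.8808215086; c=2·atan2(√a, √(1-a))=2.436641210; dist=6371·c=15523.841 ≈ 15523.8 km; running total=33133.7 km
Leg 3 bearing: y=sinΔλ·cosφ2=-0.52915905, x=cosφ1·sinφ2-sinφ1·cosφ2·cosΔλ=-0.37401954; θ=atan2(y, x)=-125.2534° <0 so +360° → 234.7466° ≈ 234.7°
Leg 4: φ1=0.1137588, φ2=0.3385380, Δφ=0.2247792, Δλ=-1.7880078 rad; a=sin²(Δφ/2)+cosφ1·cosφ2·sin²(Δλ/2)=0.5821313970; c=2·atan2(√a, √(1-a))=1.735806934; dist=6371·c=11058.826 ≈ 11058.8 km; running total=44192.5 km
Leg 4 bearing: y=sinΔλ·cosφ2=-0.92107711, x=cosφ1·sinφ2-sinφ1·cosφ2·cosΔλ=0.35303639; θ=atan2(y, x)=-69.0288° <0 so +360° → 290.9712° ≈ 291.0°
Leg 5: φ1=0.3385380, φ2=0.0230174, Δφ=-0.3155206, Δλ=3.5408577 rad; a=sin²(Δφ/2)+cosφ1·cosφ2·sin²(Δλ/2)=0.9305893109; c=2·atan2(√a, √(1-a))=2.608380206; dist=6371·c=16617.990 ≈ 16618.0 km; running total=60810.5 km
Leg 5 bearing: y=sinΔλ·cosφ2=-0.38863829, x=cosφ1·sinφ2-sinφ1·cosφ2·cosΔλ=0.32761511; θ=atan2(y, x)=-49.8697° <0 so +360° → 310.1303° ≈ 310.1°
Leg 6: φ1=0.0230174, φ2=0.6755070, Δφ=0.6524896, Δλ=-1.9715745 rad; a=sin²(Δφ/2)+cosφ1·cosφ2·sin²(Δλ/2)=0.6449927345; c=2·atan2(√a, √(1-a))=1.865007981; dist=6371·c=11881.966 ≈ 11882.0 km; running total=72692.5 km
Leg 6 bearing: y=sinΔλ·cosφ2=-0.71855010, x=cosφ1·sinφ2-sinφ1·cosφ2·cosΔλ=0.63213462; θ=atan2(y, x)=-48.6607° <0 so +360° → 311.3393° ≈ 311.3°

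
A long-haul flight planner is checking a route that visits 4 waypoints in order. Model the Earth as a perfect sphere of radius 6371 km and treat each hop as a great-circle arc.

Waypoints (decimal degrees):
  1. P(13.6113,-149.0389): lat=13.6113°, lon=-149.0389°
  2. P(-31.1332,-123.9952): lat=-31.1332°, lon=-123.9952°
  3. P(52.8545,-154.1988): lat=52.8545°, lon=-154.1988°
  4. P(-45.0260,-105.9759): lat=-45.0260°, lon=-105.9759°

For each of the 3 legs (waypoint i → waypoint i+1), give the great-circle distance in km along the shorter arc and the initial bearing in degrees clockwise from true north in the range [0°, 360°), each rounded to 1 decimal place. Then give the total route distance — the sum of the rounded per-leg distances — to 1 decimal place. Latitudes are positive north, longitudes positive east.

Leg 1: dist=5648.6 km, bearing=152.1°
Leg 2: dist=9787.2 km, bearing=342.3°
Leg 3: dist=11812.6 km, bearing=146.7°
Total: 27248.4 km

Leg 1: φ1=0.2375620, φ2=-0.5433768, Δφ=-0.7809388, Δλ=0.4370950 rad; a=sin²(Δφ/2)+cosφ1·cosφ2·sin²(Δλ/2)=0.1839802745; c=2·atan2(√a, √(1-a))=0.886614164; dist=6371·c=5648.619 ≈ 5648.6 km; running total=5648.6 km
Leg 1 bearing: y=sinΔλ·cosφ2=0.36233914, x=cosφ1·sinφ2-sinφ1·cosφ2·cosΔλ=-0.68500838; θ=atan2(y, x)=152.1231° ≈ 152.1°
Leg 2: φ1=-0.5433768, φ2=0.9224850, Δφ=1.4658619, Δλ=-0.5271523 rad; a=sin²(Δφ/2)+cosφ1·cosφ2·sin²(Δλ/2)=0.4827132284; c=2·atan2(√a, √(1-a))=1.536215892; dist=6371·c=9787.231 ≈ 9787.2 km; running total=15435.8 km
Leg 2 bearing: y=sinΔλ·cosφ2=-0.30377695, x=cosφ1·sinφ2-sinφ1·cosφ2·cosΔλ=0.95211566; θ=atan2(y, x)=-17.6955° <0 so +360° → 342.3045° ≈ 342.3°
Leg 3: φ1=0.9224850, φ2=-0.7858519, Δφ=-1.7083370, Δλ=0.8416484 rad; a=sin²(Δφ/2)+cosφ1·cosφ2·sin²(Δλ/2)=0.6397770085; c=2·atan2(√a, √(1-a))=1.854125902; dist=6371·c=11812.636 ≈ 11812.6 km; running total=27248.4 km
Leg 3 bearing: y=sinΔλ·cosφ2=0.52708012, x=cosφ1·sinφ2-sinφ1·cosφ2·cosΔλ=-0.80251860; θ=atan2(y, x)=146.7038° ≈ 146.7°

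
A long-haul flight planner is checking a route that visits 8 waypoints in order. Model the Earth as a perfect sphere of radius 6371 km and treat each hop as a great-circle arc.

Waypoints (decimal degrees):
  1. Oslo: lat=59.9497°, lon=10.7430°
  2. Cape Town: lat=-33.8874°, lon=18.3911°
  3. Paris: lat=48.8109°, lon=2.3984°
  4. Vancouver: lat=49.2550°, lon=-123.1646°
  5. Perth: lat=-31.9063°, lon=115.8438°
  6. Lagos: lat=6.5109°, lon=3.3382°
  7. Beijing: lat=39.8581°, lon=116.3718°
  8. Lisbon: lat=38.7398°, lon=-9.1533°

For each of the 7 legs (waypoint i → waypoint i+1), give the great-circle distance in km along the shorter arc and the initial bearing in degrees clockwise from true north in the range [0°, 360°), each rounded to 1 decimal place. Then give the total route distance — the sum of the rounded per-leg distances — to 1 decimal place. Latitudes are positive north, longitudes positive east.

Leg 1: φ1=1.0463197, φ2=-0.5914467, Δφ=-1.6377664, Δλ=0.1334845 rad; a=sin²(Δφ/2)+cosφ1·cosφ2·sin²(Δλ/2)=0.5353089831; c=2·atan2(√a, √(1-a))=1.641473119; dist=6371·c=10457.825 ≈ 10457.8 km; running total=10457.8 km
Leg 1 bearing: y=sinΔλ·cosφ2=0.11048139, x=cosφ1·sinφ2-sinφ1·cosφ2·cosΔλ=-0.99136621; θ=atan2(y, x)=173.6410° ≈ 173.6°
Leg 2: φ1=-0.5914467, φ2=0.8519109, Δφ=1.4433576, Δλ=-0.2791253 rad; a=sin²(Δφ/2)+cosφ1·cosφ2·sin²(Δλ/2)=0.4470321557; c=2·atan2(√a, √(1-a))=1.464661489; dist=6371·c=9331.358 ≈ 9331.4 km; running total=19789.2 km
Leg 2 bearing: y=sinΔλ·cosφ2=-0.18143931, x=cosφ1·sinφ2-sinφ1·cosφ2·cosΔλ=0.97767960; θ=atan2(y, x)=-10.5134° <0 so +360° → 349.4866° ≈ 349.5°
Leg 3: φ1=0.8519109, φ2=0.8596619, Δφ=0.0077510, Δλ=-2.1914878 rad; a=sin²(Δφ/2)+cosφ1·cosφ2·sin²(Δλ/2)=0.3399233033; c=2·atan2(√a, √(1-a))=1.244904928; dist=6371·c=7931.289 ≈ 7931.3 km; running total=27720.5 km
Leg 3 bearing: y=sinΔλ·cosφ2=-0.53095094, x=cosφ1·sinφ2-sinφ1·cosφ2·cosΔλ=0.78459728; θ=atan2(y, x)=-34.0869° <0 so +360° → 325.9131° ≈ 325.9°
Leg 4: φ1=0.8596619, φ2=-0.5568700, Δφ=-1.4165319, Δλ=4.1714835 rad; a=sin²(Δφ/2)+cosφ1·cosφ2·sin²(Δλ/2)=0.8428650590; c=2·atan2(√a, √(1-a))=2.326402660; dist=6371·c=14821.511 ≈ 14821.5 km; running total=42542.0 km
Leg 4 bearing: y=sinΔλ·cosφ2=-0.72772505, x=cosφ1·sinφ2-sinφ1·cosφ2·cosΔλ=-0.01380049; θ=atan2(y, x)=-91.0864° <0 so +360° → 268.9136° ≈ 268.9°
Leg 5: φ1=-0.5568700, φ2=0.1136366, Δφ=0.6705066, Δλ=-1.9635931 rad; a=sin²(Δφ/2)+cosφ1·cosφ2·sin²(Δλ/2)=0.6913887125; c=2·atan2(√a, √(1-a))=1.963597147; dist=6371·c=12510.077 ≈ 12510.1 km; running total=55052.1 km
Leg 5 bearing: y=sinΔλ·cosφ2=-0.91788362, x=cosφ1·sinφ2-sinφ1·cosφ2·cosΔλ=-0.10474301; θ=atan2(y, x)=-96.5101° <0 so +360° → 263.4899° ≈ 263.5°
Leg 6: φ1=0.1136366, φ2=0.6956551, Δφ=0.5820184, Δλ=1.9728085 rad; a=sin²(Δφ/2)+cosφ1·cosφ2·sin²(Δλ/2)=0.6128719425; c=2·atan2(√a, √(1-a))=1.798502891; dist=6371·c=11458.262 ≈ 11458.3 km; running total=66510.4 km
Leg 6 bearing: y=sinΔλ·cosφ2=0.70643484, x=cosφ1·sinφ2-sinφ1·cosφ2·cosΔλ=0.67081258; θ=atan2(y, x)=46.4816° ≈ 46.5°
Leg 7: φ1=0.6956551, φ2=0.6761371, Δφ=-0.0195180, Δλ=-2.1908263 rad; a=sin²(Δφ/2)+cosφ1·cosφ2·sin²(Δλ/2)=0.4734260429; c=2·atan2(√a, √(1-a))=1.517623360; dist=6371·c=9668.778 ≈ 9668.8 km; running total=76179.2 km
Leg 7 bearing: y=sinΔλ·cosφ2=-0.63480828, x=cosφ1·sinφ2-sinφ1·cosφ2·cosΔλ=0.77083964; θ=atan2(y, x)=-39.4724° <0 so +360° → 320.5276° ≈ 320.5°

Leg 1: dist=10457.8 km, bearing=173.6°
Leg 2: dist=9331.4 km, bearing=349.5°
Leg 3: dist=7931.3 km, bearing=325.9°
Leg 4: dist=14821.5 km, bearing=268.9°
Leg 5: dist=12510.1 km, bearing=263.5°
Leg 6: dist=11458.3 km, bearing=46.5°
Leg 7: dist=9668.8 km, bearing=320.5°
Total: 76179.2 km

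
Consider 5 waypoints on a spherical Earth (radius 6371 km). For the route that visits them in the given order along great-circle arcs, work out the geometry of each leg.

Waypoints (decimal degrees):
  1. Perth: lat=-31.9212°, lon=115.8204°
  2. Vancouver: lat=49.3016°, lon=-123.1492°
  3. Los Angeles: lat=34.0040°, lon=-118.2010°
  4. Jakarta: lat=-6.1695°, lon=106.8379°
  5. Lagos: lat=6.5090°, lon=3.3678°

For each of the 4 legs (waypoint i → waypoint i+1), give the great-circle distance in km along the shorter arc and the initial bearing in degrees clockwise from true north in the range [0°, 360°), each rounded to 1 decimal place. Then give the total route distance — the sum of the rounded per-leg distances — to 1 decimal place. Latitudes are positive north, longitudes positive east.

Leg 1: φ1=-0.5571300, φ2=0.8604752, Δφ=1.4176053, Δλ=-4.1708063 rad; a=sin²(Δφ/2)+cosφ1·cosφ2·sin²(Δλ/2)=0.8430917728; c=2·atan2(√a, √(1-a))=2.327025806; dist=6371·c=14825.481 ≈ 14825.5 km; running total=14825.5 km
Leg 1 bearing: y=sinΔλ·cosφ2=0.55876101, x=cosφ1·sinφ2-sinφ1·cosφ2·cosΔλ=0.46576633; θ=atan2(y, x)=50.1864° ≈ 50.2°
Leg 2: φ1=0.8604752, φ2=0.5934818, Δφ=-0.2669935, Δλ=0.0863624 rad; a=sin²(Δφ/2)+cosφ1·cosφ2·sin²(Δλ/2)=0.0187230954; c=2·atan2(√a, √(1-a))=0.274525976; dist=6371·c=1749.005 ≈ 1749.0 km; running total=16574.5 km
Leg 2 bearing: y=sinΔλ·cosφ2=0.07150532, x=cosφ1·sinφ2-sinφ1·cosφ2·cosΔλ=-0.26149025; θ=atan2(y, x)=164.7062° ≈ 164.7°
Leg 3: φ1=0.5934818, φ2=-0.1076781, Δφ=-0.7011598, Δλ=3.9276698 rad; a=sin²(Δφ/2)+cosφ1·cosφ2·sin²(Δλ/2)=0.8212511959; c=2·atan2(√a, √(1-a))=2.268555760; dist=6371·c=14452.969 ≈ 14453.0 km; running total=31027.5 km
Leg 3 bearing: y=sinΔλ·cosφ2=-0.70348858, x=cosφ1·sinφ2-sinφ1·cosφ2·cosΔλ=0.30380010; θ=atan2(y, x)=-66.6430° <0 so +360° → 293.3570° ≈ 293.4°
Leg 4: φ1=-0.1076781, φ2=0.1136035, Δφ=0.2212816, Δλ=-1.8058939 rad; a=sin²(Δφ/2)+cosφ1·cosφ2·sin²(Δλ/2)=0.6211393619; c=2·atan2(√a, √(1-a))=1.815510191; dist=6371·c=11566.615 ≈ 11566.6 km; running total=42594.1 km
Leg 4 bearing: y=sinΔλ·cosφ2=-0.96622299, x=cosφ1·sinφ2-sinφ1·cosφ2·cosΔλ=0.08783024; θ=atan2(y, x)=-84.8061° <0 so +360° → 275.1939° ≈ 275.2°

Leg 1: dist=14825.5 km, bearing=50.2°
Leg 2: dist=1749.0 km, bearing=164.7°
Leg 3: dist=14453.0 km, bearing=293.4°
Leg 4: dist=11566.6 km, bearing=275.2°
Total: 42594.1 km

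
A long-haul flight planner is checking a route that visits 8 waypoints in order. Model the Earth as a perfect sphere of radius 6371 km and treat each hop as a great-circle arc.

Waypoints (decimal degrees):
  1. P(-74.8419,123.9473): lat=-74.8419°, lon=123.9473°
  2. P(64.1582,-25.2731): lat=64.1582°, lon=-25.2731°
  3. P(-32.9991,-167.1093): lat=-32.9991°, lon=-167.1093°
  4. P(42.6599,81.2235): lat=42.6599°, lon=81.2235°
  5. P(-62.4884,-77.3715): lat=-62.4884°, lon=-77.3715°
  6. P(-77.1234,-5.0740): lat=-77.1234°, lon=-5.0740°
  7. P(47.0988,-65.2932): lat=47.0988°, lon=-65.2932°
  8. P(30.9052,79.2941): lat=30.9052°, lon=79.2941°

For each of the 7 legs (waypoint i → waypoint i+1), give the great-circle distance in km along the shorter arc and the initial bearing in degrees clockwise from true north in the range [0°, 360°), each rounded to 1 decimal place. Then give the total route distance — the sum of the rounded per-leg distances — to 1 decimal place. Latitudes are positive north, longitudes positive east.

Leg 1: dist=18364.1 km, bearing=240.5°
Leg 2: dist=15683.0 km, bearing=304.5°
Leg 3: dist=14081.7 km, bearing=301.6°
Leg 4: dist=17405.5 km, bearing=205.0°
Leg 5: dist=2932.6 km, bearing=151.5°
Leg 6: dist=14421.9 km, bearing=309.8°
Leg 7: dist=10644.3 km, bearing=30.0°
Total: 93533.1 km

Leg 1: φ1=-1.3062376, φ2=1.1197718, Δφ=2.4260094, Δλ=-2.6043873 rad; a=sin²(Δφ/2)+cosφ1·cosφ2·sin²(Δλ/2)=0.9833054811; c=2·atan2(√a, √(1-a))=2.882453637; dist=6371·c=18364.112 ≈ 18364.1 km; running total=18364.1 km
Leg 1 bearing: y=sinΔλ·cosφ2=-0.22305992, x=cosφ1·sinφ2-sinφ1·cosφ2·cosΔλ=-0.12612502; θ=atan2(y, x)=-119.4852° <0 so +360° → 240.5148° ≈ 240.5°
Leg 2: φ1=1.1197718, φ2=-0.5759429, Δφ=-1.6957148, Δλ=-2.4755087 rad; a=sin²(Δφ/2)+cosφ1·cosφ2·sin²(Δλ/2)=0.8887961552; c=2·atan2(√a, √(1-a))=2.461623812; dist=6371·c=15683.005 ≈ 15683.0 km; running total=34047.1 km
Leg 2 bearing: y=sinΔλ·cosφ2=-0.51822969, x=cosφ1·sinφ2-sinφ1·cosφ2·cosΔλ=0.35607328; θ=atan2(y, x)=-55.5072° <0 so +360° → 304.4928° ≈ 304.5°
Leg 3: φ1=-0.5759429, φ2=0.7445557, Δφ=1.3204987, Δλ=4.3342250 rad; a=sin²(Δφ/2)+cosφ1·cosφ2·sin²(Δλ/2)=0.7983891550; c=2·atan2(√a, √(1-a))=2.210276376; dist=6371·c=14081.671 ≈ 14081.7 km; running total=48128.8 km
Leg 3 bearing: y=sinΔλ·cosφ2=-0.68342946, x=cosφ1·sinφ2-sinφ1·cosφ2·cosΔλ=0.42045193; θ=atan2(y, x)=-58.3998° <0 so +360° → 301.6002° ≈ 301.6°
Leg 4: φ1=0.7445557, φ2=-1.0906283, Δφ=-1.8351840, Δλ=-2.7680049 rad; a=sin²(Δφ/2)+cosφ1·cosφ2·sin²(Δλ/2)=0.9586406064; c=2·atan2(√a, √(1-a))=2.731995214; dist=6371·c=17405.542 ≈ 17405.5 km; running total=65534.3 km
Leg 4 bearing: y=sinΔλ·cosφ2=-0.16858440, x=cosφ1·sinφ2-sinφ1·cosφ2·cosΔλ=-0.36079700; θ=atan2(y, x)=-154.9554° <0 so +360° → 205.0446° ≈ 205.0°
Leg 5: φ1=-1.0906283, φ2=-1.3460573, Δφ=-0.2554289, Δλ=1.2618294 rad; a=sin²(Δφ/2)+cosφ1·cosφ2·sin²(Δλ/2)=0.0520423376; c=2·atan2(√a, √(1-a))=0.460308887; dist=6371·c=2932.628 ≈ 2932.6 km; running total=68466.9 km
Leg 5 bearing: y=sinΔλ·cosφ2=0.21229956, x=cosφ1·sinφ2-sinφ1·cosφ2·cosΔλ=-0.39021100; θ=atan2(y, x)=151.4510° ≈ 151.5°
Leg 6: φ1=-1.3460573, φ2=0.8220291, Δφ=2.1680864, Δλ=-1.0510233 rad; a=sin²(Δφ/2)+cosφ1·cosφ2·sin²(Δλ/2)=0.8193793450; c=2·atan2(√a, √(1-a))=2.263680177; dist=6371·c=14421.906 ≈ 14421.9 km; running total=82888.8 km
Leg 6 bearing: y=sinΔλ·cosφ2=-0.59083270, x=cosφ1·sinφ2-sinφ1·cosφ2·cosΔλ=0.49285297; θ=atan2(y, x)=-50.1663° <0 so +360° → 309.8337° ≈ 309.8°
Leg 7: φ1=0.8220291, φ2=0.5393975, Δφ=-0.2826316, Δλ=2.5235244 rad; a=sin²(Δφ/2)+cosφ1·cosφ2·sin²(Δλ/2)=0.5498937372; c=2·atan2(√a, √(1-a))=1.670750154; dist=6371·c=10644.349 ≈ 10644.3 km; running total=93533.1 km
Leg 7 bearing: y=sinΔλ·cosφ2=0.49718886, x=cosφ1·sinφ2-sinφ1·cosφ2·cosΔλ=0.86188497; θ=atan2(y, x)=29.9790° ≈ 30.0°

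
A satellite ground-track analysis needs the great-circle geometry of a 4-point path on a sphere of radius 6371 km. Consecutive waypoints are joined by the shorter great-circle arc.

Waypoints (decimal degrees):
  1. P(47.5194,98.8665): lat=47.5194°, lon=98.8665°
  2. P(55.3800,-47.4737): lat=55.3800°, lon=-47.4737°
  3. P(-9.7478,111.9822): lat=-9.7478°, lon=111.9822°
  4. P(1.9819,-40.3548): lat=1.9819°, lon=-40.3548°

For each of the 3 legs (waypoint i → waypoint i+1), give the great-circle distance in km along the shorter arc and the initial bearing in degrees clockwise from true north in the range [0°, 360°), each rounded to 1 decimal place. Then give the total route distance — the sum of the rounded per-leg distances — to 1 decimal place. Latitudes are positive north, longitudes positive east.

Leg 1: φ1=0.8293700, φ2=0.9665633, Δφ=0.1371934, Δλ=-2.5541183 rad; a=sin²(Δφ/2)+cosφ1·cosφ2·sin²(Δλ/2)=0.3562166062; c=2·atan2(√a, √(1-a))=1.279110984; dist=6371·c=8149.216 ≈ 8149.2 km; running total=8149.2 km
Leg 1 bearing: y=sinΔλ·cosφ2=-0.31489264, x=cosφ1·sinφ2-sinφ1·cosφ2·cosΔλ=0.90451532; θ=atan2(y, x)=-19.1948° <0 so +360° → 340.8052° ≈ 340.8°
Leg 2: φ1=0.9665633, φ2=-0.1701312, Δφ=-1.1366945, Δλ=2.7830305 rad; a=sin²(Δφ/2)+cosφ1·cosφ2·sin²(Δλ/2)=0.8318257784; c=2·atan2(√a, √(1-a))=2.296486069; dist=6371·c=14630.913 ≈ 14630.9 km; running total=22780.1 km
Leg 2 bearing: y=sinΔλ·cosφ2=0.34586172, x=cosφ1·sinφ2-sinφ1·cosφ2·cosΔλ=0.66328447; θ=atan2(y, x)=27.5392° ≈ 27.5°
Leg 3: φ1=-0.1701312, φ2=0.0345907, Δφ=0.2047219, Δλ=-2.6587822 rad; a=sin²(Δφ/2)+cosφ1·cosφ2·sin²(Δλ/2)=0.9391198711; c=2·atan2(√a, √(1-a))=2.642965144; dist=6371·c=16838.331 ≈ 16838.3 km; running total=39618.4 km
Leg 3 bearing: y=sinΔλ·cosφ2=-0.46399246, x=cosφ1·sinφ2-sinφ1·cosφ2·cosΔλ=-0.11578407; θ=atan2(y, x)=-104.0114° <0 so +360° → 255.9886° ≈ 256.0°

Leg 1: dist=8149.2 km, bearing=340.8°
Leg 2: dist=14630.9 km, bearing=27.5°
Leg 3: dist=16838.3 km, bearing=256.0°
Total: 39618.4 km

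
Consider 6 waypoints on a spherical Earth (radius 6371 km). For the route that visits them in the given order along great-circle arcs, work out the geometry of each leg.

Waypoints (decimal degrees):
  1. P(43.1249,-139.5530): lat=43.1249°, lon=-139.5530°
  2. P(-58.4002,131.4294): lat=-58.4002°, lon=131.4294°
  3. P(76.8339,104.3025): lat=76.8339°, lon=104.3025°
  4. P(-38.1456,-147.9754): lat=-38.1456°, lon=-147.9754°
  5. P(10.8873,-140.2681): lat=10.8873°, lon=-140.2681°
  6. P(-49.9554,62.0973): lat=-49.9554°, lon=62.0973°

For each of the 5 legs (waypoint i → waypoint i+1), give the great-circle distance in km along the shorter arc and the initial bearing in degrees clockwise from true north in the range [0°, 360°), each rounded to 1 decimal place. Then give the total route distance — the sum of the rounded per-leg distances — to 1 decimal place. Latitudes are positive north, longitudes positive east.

Leg 1: dist=13915.7 km, bearing=219.8°
Leg 2: dist=15157.3 km, bearing=351.4°
Leg 3: dist=14565.6 km, bearing=83.0°
Leg 4: dist=5510.8 km, bearing=10.0°
Leg 5: dist=15210.6 km, bearing=201.0°
Total: 64360.0 km

Leg 1: φ1=0.7526715, φ2=-1.0192758, Δφ=-1.7719473, Δλ=4.7295351 rad; a=sin²(Δφ/2)+cosφ1·cosφ2·sin²(Δλ/2)=0.7878385773; c=2·atan2(√a, √(1-a))=2.184228378; dist=6371·c=13915.719 ≈ 13915.7 km; running total=13915.7 km
Leg 1 bearing: y=sinΔλ·cosφ2=-0.52390591, x=cosφ1·sinφ2-sinφ1·cosφ2·cosΔλ=-0.62778851; θ=atan2(y, x)=-140.1541° <0 so +360° → 219.8459° ≈ 219.8°
Leg 2: φ1=-1.0192758, φ2=1.3410045, Δφ=2.3602803, Δλ=-0.4734537 rad; a=sin²(Δφ/2)+cosφ1·cosφ2·sin²(Δλ/2)=0.8615593151; c=2·atan2(√a, √(1-a))=2.379103058; dist=6371·c=15157.266 ≈ 15157.3 km; running total=29073.0 km
Leg 2 bearing: y=sinΔλ·cosφ2=-0.10385684, x=cosφ1·sinφ2-sinφ1·cosφ2·cosΔλ=0.68287129; θ=atan2(y, x)=-8.6478° <0 so +360° → 351.3522° ≈ 351.4°
Leg 3: φ1=1.3410045, φ2=-0.6657663, Δφ=-2.0067708, Δλ=-4.4030800 rad; a=sin²(Δφ/2)+cosφ1·cosφ2·sin²(Δλ/2)=0.8279769508; c=2·atan2(√a, √(1-a))=2.286242034; dist=6371·c=14565.648 ≈ 14565.6 km; running total=43638.6 km
Leg 3 bearing: y=sinΔλ·cosφ2=0.74912233, x=cosφ1·sinφ2-sinφ1·cosφ2·cosΔλ=0.09241327; θ=atan2(y, x)=82.9674° ≈ 83.0°
Leg 4: φ1=-0.6657663, φ2=0.1900192, Δφ=0.8557855, Δλ=0.1345178 rad; a=sin²(Δφ/2)+cosφ1·cosφ2·sin²(Δλ/2)=0.1756756009; c=2·atan2(√a, √(1-a))=0.864988592; dist=6371·c=5510.842 ≈ 5510.8 km; running total=49149.4 km
Leg 4 bearing: y=sinΔλ·cosφ2=0.13169850, x=cosφ1·sinφ2-sinφ1·cosφ2·cosΔλ=0.74960672; θ=atan2(y, x)=9.9646° ≈ 10.0°
Leg 5: φ1=0.1900192, φ2=-0.8718862, Δφ=-1.0619054, Δλ=3.5319425 rad; a=sin²(Δφ/2)+cosφ1·cosφ2·sin²(Δλ/2)=0.8644353250; c=2·atan2(√a, √(1-a))=2.387467300; dist=6371·c=15210.554 ≈ 15210.6 km; running total=64360.0 km
Leg 5 bearing: y=sinΔλ·cosφ2=-0.24481522, x=cosφ1·sinφ2-sinφ1·cosφ2·cosΔλ=-0.63938493; θ=atan2(y, x)=-159.0486° <0 so +360° → 200.9514° ≈ 201.0°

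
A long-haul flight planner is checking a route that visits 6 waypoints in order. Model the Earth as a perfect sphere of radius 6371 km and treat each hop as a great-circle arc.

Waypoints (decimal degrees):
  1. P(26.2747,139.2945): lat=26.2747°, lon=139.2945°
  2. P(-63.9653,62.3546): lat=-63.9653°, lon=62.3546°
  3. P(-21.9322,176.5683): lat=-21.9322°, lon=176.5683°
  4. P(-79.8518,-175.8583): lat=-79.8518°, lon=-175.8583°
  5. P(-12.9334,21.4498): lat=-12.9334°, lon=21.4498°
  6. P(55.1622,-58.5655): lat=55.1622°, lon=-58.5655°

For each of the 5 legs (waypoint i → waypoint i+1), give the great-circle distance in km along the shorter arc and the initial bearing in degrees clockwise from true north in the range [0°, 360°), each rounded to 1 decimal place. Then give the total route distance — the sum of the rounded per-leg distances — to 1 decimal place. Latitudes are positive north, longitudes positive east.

Leg 1: dist=12007.7 km, bearing=206.7°
Leg 2: dist=8928.1 km, bearing=120.9°
Leg 3: dist=6451.1 km, bearing=178.4°
Leg 4: dist=9648.2 km, bearing=196.9°
Leg 5: dist=10563.6 km, bearing=325.6°
Total: 47598.7 km

Leg 1: φ1=0.4585800, φ2=-1.1164051, Δφ=-1.5749851, Δλ=-1.3428546 rad; a=sin²(Δφ/2)+cosφ1·cosφ2·sin²(Δλ/2)=0.6544103408; c=2·atan2(√a, √(1-a))=1.884749184; dist=6371·c=12007.737 ≈ 12007.7 km; running total=12007.7 km
Leg 1 bearing: y=sinΔλ·cosφ2=-0.42756223, x=cosφ1·sinφ2-sinφ1·cosφ2·cosΔλ=-0.84960010; θ=atan2(y, x)=-153.2861° <0 so +360° → 206.7139° ≈ 206.7°
Leg 2: φ1=-1.1164051, φ2=-0.3827891, Δφ=0.7336160, Δλ=1.9934051 rad; a=sin²(Δφ/2)+cosφ1·cosφ2·sin²(Δλ/2)=0.4156900928; c=2·atan2(√a, √(1-a))=1.401367061; dist=6371·c=8928.110 ≈ 8928.1 km; running total=20935.8 km
Leg 2 bearing: y=sinΔλ·cosφ2=0.84601583, x=cosφ1·sinφ2-sinφ1·cosφ2·cosΔλ=-0.50579103; θ=atan2(y, x)=120.8731° ≈ 120.9°
Leg 3: φ1=-0.3827891, φ2=-1.3936768, Δφ=-1.0108877, Δλ=-6.1510045 rad; a=sin²(Δφ/2)+cosφ1·cosφ2·sin²(Δλ/2)=0.2351584898; c=2·atan2(√a, √(1-a))=1.012569515; dist=6371·c=6451.080 ≈ 6451.1 km; running total=27386.9 km
Leg 3 bearing: y=sinΔλ·cosφ2=0.02322181, x=cosφ1·sinφ2-sinφ1·cosφ2·cosΔλ=-0.84787773; θ=atan2(y, x)=178.4312° ≈ 178.4°
Leg 4: φ1=-1.3936768, φ2=-0.2257304, Δφ=1.1679464, Δλ=3.4436760 rad; a=sin²(Δφ/2)+cosφ1·cosφ2·sin²(Δλ/2)=0.4718161554; c=2·atan2(√a, √(1-a))=1.514398745; dist=6371·c=9648.234 ≈ 9648.2 km; running total=37035.1 km
Leg 4 bearing: y=sinΔλ·cosφ2=-0.28996229, x=cosφ1·sinφ2-sinφ1·cosφ2·cosΔλ=-0.95537666; θ=atan2(y, x)=-163.1167° <0 so +360° → 196.8833° ≈ 196.9°
Leg 5: φ1=-0.2257304, φ2=0.9627620, Δφ=1.1884924, Δλ=-1.3965304 rad; a=sin²(Δφ/2)+cosφ1·cosφ2·sin²(Δλ/2)=0.5435847308; c=2·atan2(√a, √(1-a))=1.658076561; dist=6371·c=10563.606 ≈ 10563.6 km; running total=47598.7 km
Leg 5 bearing: y=sinΔλ·cosφ2=-0.56260300, x=cosφ1·sinφ2-sinφ1·cosφ2·cosΔλ=0.82211881; θ=atan2(y, x)=-34.3851° <0 so +360° → 325.6149° ≈ 325.6°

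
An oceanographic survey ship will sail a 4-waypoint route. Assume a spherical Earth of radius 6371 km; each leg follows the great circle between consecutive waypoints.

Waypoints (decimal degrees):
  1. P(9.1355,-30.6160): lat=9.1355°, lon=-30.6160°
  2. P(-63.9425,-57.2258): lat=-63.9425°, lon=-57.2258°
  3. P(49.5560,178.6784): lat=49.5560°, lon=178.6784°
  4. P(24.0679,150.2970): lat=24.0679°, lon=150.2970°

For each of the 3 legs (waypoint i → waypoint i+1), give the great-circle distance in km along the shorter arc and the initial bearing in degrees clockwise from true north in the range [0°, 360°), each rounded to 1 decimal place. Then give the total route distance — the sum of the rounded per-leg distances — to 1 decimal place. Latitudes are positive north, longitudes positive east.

Leg 1: dist=8429.7 km, bearing=191.7°
Leg 2: dist=16401.6 km, bearing=270.8°
Leg 3: dist=3752.7 km, bearing=231.4°
Total: 28584.0 km

Leg 1: φ1=0.1594446, φ2=-1.1160072, Δφ=-1.2754517, Δλ=-0.4644286 rad; a=sin²(Δφ/2)+cosφ1·cosφ2·sin²(Δλ/2)=0.3774345371; c=2·atan2(√a, √(1-a))=1.323141591; dist=6371·c=8429.735 ≈ 8429.7 km; running total=8429.7 km
Leg 1 bearing: y=sinΔλ·cosφ2=-0.19675562, x=cosφ1·sinφ2-sinφ1·cosφ2·cosΔλ=-0.94931452; θ=atan2(y, x)=-168.2906° <0 so +360° → 191.7094° ≈ 191.7°
Leg 2: φ1=-1.1160072, φ2=0.8649154, Δφ=1.9809225, Δλ=4.1173050 rad; a=sin²(Δφ/2)+cosφ1·cosφ2·sin²(Δλ/2)=0.9217124262; c=2·atan2(√a, √(1-a))=2.574422825; dist=6371·c=16401.648 ≈ 16401.6 km; running total=24831.3 km
Leg 2 bearing: y=sinΔλ·cosφ2=-0.53719315, x=cosφ1·sinφ2-sinφ1·cosφ2·cosΔλ=0.00761841; θ=atan2(y, x)=-89.1875° <0 so +360° → 270.8125° ≈ 270.8°
Leg 3: φ1=0.8649154, φ2=0.4200641, Δφ=-0.4448513, Δλ=-0.4953489 rad; a=sin²(Δφ/2)+cosφ1·cosφ2·sin²(Δλ/2)=0.0842595021; c=2·atan2(√a, √(1-a))=0.589028132; dist=6371·c=3752.698 ≈ 3752.7 km; running total=28584.0 km
Leg 3 bearing: y=sinΔλ·cosφ2=-0.43401401, x=cosφ1·sinφ2-sinφ1·cosφ2·cosΔλ=-0.34680137; θ=atan2(y, x)=-128.6268° <0 so +360° → 231.3732° ≈ 231.4°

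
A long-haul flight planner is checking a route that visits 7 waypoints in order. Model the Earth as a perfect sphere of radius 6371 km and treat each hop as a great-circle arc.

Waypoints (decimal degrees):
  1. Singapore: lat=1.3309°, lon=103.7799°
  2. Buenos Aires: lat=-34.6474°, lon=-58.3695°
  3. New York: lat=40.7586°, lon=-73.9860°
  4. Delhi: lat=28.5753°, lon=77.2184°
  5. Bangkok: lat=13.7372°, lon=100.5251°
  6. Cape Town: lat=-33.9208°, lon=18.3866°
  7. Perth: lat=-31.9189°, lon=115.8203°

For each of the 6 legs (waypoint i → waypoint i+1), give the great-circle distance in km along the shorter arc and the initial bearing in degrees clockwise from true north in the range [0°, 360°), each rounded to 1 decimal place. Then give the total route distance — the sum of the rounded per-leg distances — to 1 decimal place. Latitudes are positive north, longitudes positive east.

Leg 1: φ1=0.0232286, φ2=-0.6047112, Δφ=-0.6279398, Δλ=-2.8300409 rad; a=sin²(Δφ/2)+cosφ1·cosφ2·sin²(Δλ/2)=0.8980279830; c=2·atan2(√a, √(1-a))=2.491546665; dist=6371·c=15873.644 ≈ 15873.6 km; running total=15873.6 km
Leg 1 bearing: y=sinΔλ·cosφ2=-0.25217688, x=cosφ1·sinφ2-sinφ1·cosφ2·cosΔλ=-0.55018335; θ=atan2(y, x)=-155.3756° <0 so +360° → 204.6244° ≈ 204.6°
Leg 2: φ1=-0.6047112, φ2=0.7113718, Δφ=1.3160830, Δλ=-0.2725593 rad; a=sin²(Δφ/2)+cosφ1·cosφ2·sin²(Δλ/2)=0.3855176190; c=2·atan2(√a, √(1-a))=1.339782267; dist=6371·c=8535.753 ≈ 8535.8 km; running total=24409.4 km
Leg 2 bearing: y=sinΔλ·cosφ2=-0.20390798, x=cosφ1·sinφ2-sinφ1·cosφ2·cosΔλ=0.95183858; θ=atan2(y, x)=-12.0915° <0 so +360° → 347.9085° ≈ 347.9°
Leg 3: φ1=0.7113718, φ2=0.4987331, Δφ=-0.2126387, Δλ=2.6390146 rad; a=sin²(Δφ/2)+cosφ1·cosφ2·sin²(Δλ/2)=0.6353325996; c=2·atan2(√a, √(1-a))=1.844880283; dist=6371·c=11753.732 ≈ 11753.7 km; running total=36163.1 km
Leg 3 bearing: y=sinΔλ·cosφ2=0.42301180, x=cosφ1·sinφ2-sinφ1·cosφ2·cosΔλ=0.86475509; θ=atan2(y, x)=26.0665° ≈ 26.1°
Leg 4: φ1=0.4987331, φ2=0.2397594, Δφ=-0.2589737, Δλ=0.4067787 rad; a=sin²(Δφ/2)+cosφ1·cosφ2·sin²(Δλ/2)=0.0514784991; c=2·atan2(√a, √(1-a))=0.457763825; dist=6371·c=2916.413 ≈ 2916.4 km; running total=39079.5 km
Leg 4 bearing: y=sinΔλ·cosφ2=0.38433531, x=cosφ1·sinφ2-sinφ1·cosφ2·cosΔλ=-0.21817476; θ=atan2(y, x)=119.5822° ≈ 119.6°
Leg 5: φ1=0.2397594, φ2=-0.5920296, Δφ=-0.8317890, Δλ=-1.4335873 rad; a=sin²(Δφ/2)+cosφ1·cosφ2·sin²(Δλ/2)=0.5111324107; c=2·atan2(√a, √(1-a))=1.593062988; dist=6371·c=10149.404 ≈ 10149.4 km; running total=49228.9 km
Leg 5 bearing: y=sinΔλ·cosφ2=-0.82201087, x=cosφ1·sinφ2-sinφ1·cosφ2·cosΔλ=-0.56903639; θ=atan2(y, x)=-124.6929° <0 so +360° → 235.3071° ≈ 235.3°
Leg 6: φ1=-0.5920296, φ2=-0.5570899, Δφ=0.0349397, Δλ=1.7005389 rad; a=sin²(Δφ/2)+cosφ1·cosφ2·sin²(Δλ/2)=0.3980386851; c=2·atan2(√a, √(1-a))=1.365433241; dist=6371·c=8699.175 ≈ 8699.2 km; running total=57928.1 km
Leg 6 bearing: y=sinΔλ·cosφ2=0.84166339, x=cosφ1·sinφ2-sinφ1·cosφ2·cosΔλ=-0.50001831; θ=atan2(y, x)=120.7138° ≈ 120.7°

Leg 1: dist=15873.6 km, bearing=204.6°
Leg 2: dist=8535.8 km, bearing=347.9°
Leg 3: dist=11753.7 km, bearing=26.1°
Leg 4: dist=2916.4 km, bearing=119.6°
Leg 5: dist=10149.4 km, bearing=235.3°
Leg 6: dist=8699.2 km, bearing=120.7°
Total: 57928.1 km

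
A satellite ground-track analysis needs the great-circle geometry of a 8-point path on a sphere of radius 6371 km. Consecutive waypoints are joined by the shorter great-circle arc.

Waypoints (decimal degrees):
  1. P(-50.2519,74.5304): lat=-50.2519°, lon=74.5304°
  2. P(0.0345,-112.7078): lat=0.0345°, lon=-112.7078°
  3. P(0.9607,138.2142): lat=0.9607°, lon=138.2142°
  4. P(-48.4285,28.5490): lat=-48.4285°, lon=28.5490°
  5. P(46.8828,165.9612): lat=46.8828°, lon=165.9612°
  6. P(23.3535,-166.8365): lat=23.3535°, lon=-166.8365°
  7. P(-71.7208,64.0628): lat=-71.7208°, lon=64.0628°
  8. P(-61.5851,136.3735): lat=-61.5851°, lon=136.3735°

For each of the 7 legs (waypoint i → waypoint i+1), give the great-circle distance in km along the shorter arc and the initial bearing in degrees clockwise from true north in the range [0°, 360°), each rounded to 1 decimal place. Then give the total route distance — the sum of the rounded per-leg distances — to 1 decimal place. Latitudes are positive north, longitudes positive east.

Leg 1: φ1=-0.8770611, φ2=0.0006021, Δφ=0.8776632, Δλ=-3.2679231 rad; a=sin²(Δφ/2)+cosφ1·cosφ2·sin²(Δλ/2)=0.8173904075; c=2·atan2(√a, √(1-a))=2.258521150; dist=6371·c=14389.038 ≈ 14389.0 km; running total=14389.0 km
Leg 1 bearing: y=sinΔλ·cosφ2=0.12599464, x=cosφ1·sinφ2-sinφ1·cosφ2·cosΔλ=-0.76235075; θ=atan2(y, x)=170.6155° ≈ 170.6°
Leg 2: φ1=0.0006021, φ2=0.0167674, Δφ=0.0161652, Δλ=4.3794151 rad; a=sin²(Δφ/2)+cosφ1·cosφ2·sin²(Δλ/2)=0.6633994699; c=2·atan2(√a, √(1-a))=1.903710881; dist=6371·c=12128.542 ≈ 12128.5 km; running total=26517.5 km
Leg 2 bearing: y=sinΔλ·cosφ2=-0.94494164, x=cosφ1·sinφ2-sinφ1·cosφ2·cosΔλ=0.01696337; θ=atan2(y, x)=-88.9715° <0 so +360° → 271.0285° ≈ 271.0°
Leg 3: φ1=0.0167674, φ2=-0.8452368, Δφ=-0.8620042, Δλ=-1.9140188 rad; a=sin²(Δφ/2)+cosφ1·cosφ2·sin²(Δλ/2)=0.6179068277; c=2·atan2(√a, √(1-a))=1.808852078; dist=6371·c=11524.197 ≈ 11524.2 km; running total=38041.7 km
Leg 3 bearing: y=sinΔλ·cosφ2=-0.62485244, x=cosφ1·sinφ2-sinφ1·cosφ2·cosΔλ=-0.74427908; θ=atan2(y, x)=-139.9852° <0 so +360° → 220.0148° ≈ 220.0°
Leg 4: φ1=-0.8452368, φ2=0.8182592, Δφ=1.6634960, Δλ=2.3982953 rad; a=sin²(Δφ/2)+cosφ1·cosφ2·sin²(Δλ/2)=0.9400061949; c=2·atan2(√a, √(1-a))=2.646684613; dist=6371·c=16862.028 ≈ 16862.0 km; running total=54903.7 km
Leg 4 bearing: y=sinΔλ·cosφ2=0.46253280, x=cosφ1·sinφ2-sinφ1·cosφ2·cosΔλ=0.10789624; θ=atan2(y, x)=76.8693° ≈ 76.9°
Leg 5: φ1=0.8182592, φ2=0.4075955, Δφ=-0.4106638, Δλ=-5.8084156 rad; a=sin²(Δφ/2)+cosφ1·cosφ2·sin²(Δλ/2)=0.0762732884; c=2·atan2(√a, √(1-a))=0.559626550; dist=6371·c=3565.381 ≈ 3565.4 km; running total=58469.1 km
Leg 5 bearing: y=sinΔλ·cosφ2=0.41968371, x=cosφ1·sinφ2-sinφ1·cosφ2·cosΔλ=-0.32509734; θ=atan2(y, x)=127.7622° ≈ 127.8°
Leg 6: φ1=0.4075955, φ2=-1.2517641, Δφ=-1.6593596, Δλ=4.0299530 rad; a=sin²(Δφ/2)+cosφ1·cosφ2·sin²(Δλ/2)=0.7790038630; c=2·atan2(√a, √(1-a))=2.162779378; dist=6371·c=13779.067 ≈ 13779.1 km; running total=72248.2 km
Leg 6 bearing: y=sinΔλ·cosφ2=-0.24340281, x=cosφ1·sinφ2-sinφ1·cosφ2·cosΔλ=-0.79333628; θ=atan2(y, x)=-162.9435° <0 so +360° → 197.0565° ≈ 197.1°
Leg 7: φ1=-1.2517641, φ2=-1.0748628, Δφ=0.1769013, Δλ=1.2620598 rad; a=sin²(Δφ/2)+cosφ1·cosφ2·sin²(Δλ/2)=0.0597530241; c=2·atan2(√a, √(1-a))=0.493893166; dist=6371·c=3146.593 ≈ 3146.6 km; running total=75394.8 km
Leg 7 bearing: y=sinΔλ·cosφ2=0.45335379, x=cosφ1·sinφ2-sinφ1·cosφ2·cosΔλ=-0.13856676; θ=atan2(y, x)=106.9957° ≈ 107.0°

Leg 1: dist=14389.0 km, bearing=170.6°
Leg 2: dist=12128.5 km, bearing=271.0°
Leg 3: dist=11524.2 km, bearing=220.0°
Leg 4: dist=16862.0 km, bearing=76.9°
Leg 5: dist=3565.4 km, bearing=127.8°
Leg 6: dist=13779.1 km, bearing=197.1°
Leg 7: dist=3146.6 km, bearing=107.0°
Total: 75394.8 km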